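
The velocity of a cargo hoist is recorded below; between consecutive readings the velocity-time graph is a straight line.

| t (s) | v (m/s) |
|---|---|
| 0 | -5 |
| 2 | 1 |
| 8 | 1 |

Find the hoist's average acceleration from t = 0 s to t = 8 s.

Average acceleration = Δv/Δt = (1 − -5)/(8 − 0) = 0.75 m/s².

0.75 m/s²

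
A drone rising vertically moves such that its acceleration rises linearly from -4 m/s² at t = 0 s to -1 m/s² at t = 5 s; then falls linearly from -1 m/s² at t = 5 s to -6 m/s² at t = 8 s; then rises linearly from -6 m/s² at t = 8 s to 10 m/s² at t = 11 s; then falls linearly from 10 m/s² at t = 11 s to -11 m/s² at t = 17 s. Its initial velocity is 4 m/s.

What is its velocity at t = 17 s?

-16 m/s

Δv equals the area under the a-t graph; then v = v₀ + Δv.
0–5 s: ½(-4 + -1)(5) = -12.5 m/s
5–8 s: ½(-1 + -6)(3) = -10.5 m/s
8–11 s: ½(-6 + 10)(3) = 6 m/s
11–17 s: ½(10 + -11)(6) = -3 m/s
Δv = -20 m/s, so v(17) = 4 + (-20) = -16 m/s.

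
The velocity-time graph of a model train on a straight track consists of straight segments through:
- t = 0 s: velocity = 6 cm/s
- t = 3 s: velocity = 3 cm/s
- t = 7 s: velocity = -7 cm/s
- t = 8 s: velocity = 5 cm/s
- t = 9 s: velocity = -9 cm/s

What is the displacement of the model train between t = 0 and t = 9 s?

2.5 cm

Displacement is the signed area under the v-t curve.
0–3 s: ½(6 + 3)(3) = 13.5 cm
3–7 s: ½(3 + -7)(4) = -8 cm
7–8 s: ½(-7 + 5)(1) = -1 cm
8–9 s: ½(5 + -9)(1) = -2 cm
Net displacement = 2.5 cm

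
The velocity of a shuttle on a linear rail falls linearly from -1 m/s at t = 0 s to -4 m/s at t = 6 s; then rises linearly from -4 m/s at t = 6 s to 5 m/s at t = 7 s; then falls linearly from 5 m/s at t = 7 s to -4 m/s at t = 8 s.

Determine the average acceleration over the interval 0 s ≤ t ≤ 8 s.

Average acceleration = Δv/Δt = (-4 − -1)/(8 − 0) = -0.375 m/s².

-0.375 m/s²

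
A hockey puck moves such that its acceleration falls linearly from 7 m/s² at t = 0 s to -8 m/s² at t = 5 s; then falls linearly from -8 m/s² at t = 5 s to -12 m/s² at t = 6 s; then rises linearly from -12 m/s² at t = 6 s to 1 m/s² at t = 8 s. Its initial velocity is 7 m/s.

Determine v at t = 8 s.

-16.5 m/s

Δv equals the area under the a-t graph; then v = v₀ + Δv.
0–5 s: ½(7 + -8)(5) = -2.5 m/s
5–6 s: ½(-8 + -12)(1) = -10 m/s
6–8 s: ½(-12 + 1)(2) = -11 m/s
Δv = -23.5 m/s, so v(8) = 7 + (-23.5) = -16.5 m/s.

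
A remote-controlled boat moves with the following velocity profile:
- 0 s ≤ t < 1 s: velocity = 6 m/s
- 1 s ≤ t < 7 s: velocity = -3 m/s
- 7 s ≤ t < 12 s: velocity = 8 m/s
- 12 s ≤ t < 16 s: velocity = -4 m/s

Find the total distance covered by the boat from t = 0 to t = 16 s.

80 m

Distance (not displacement) is the total path length: add the absolute areas under v-t.
0–1 s: |6| × 1 = 6 m
1–7 s: |-3| × 6 = 18 m
7–12 s: |8| × 5 = 40 m
12–16 s: |-4| × 4 = 16 m
Total distance = 80 m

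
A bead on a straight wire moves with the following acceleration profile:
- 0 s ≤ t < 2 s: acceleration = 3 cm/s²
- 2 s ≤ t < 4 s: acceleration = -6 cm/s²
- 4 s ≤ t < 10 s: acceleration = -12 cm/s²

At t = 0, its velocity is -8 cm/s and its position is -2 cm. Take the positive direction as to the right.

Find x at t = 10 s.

On each constant-a segment, Δv = aΔt and Δx = v₀Δt + ½aΔt²; chain segment to segment.
0–2 s: v starts -8 cm/s; Δx = -8·2 + ½·3·2² = -10 cm; v ends -2 cm/s.
2–4 s: v starts -2 cm/s; Δx = -2·2 + ½·-6·2² = -16 cm; v ends -14 cm/s.
4–10 s: v starts -14 cm/s; Δx = -14·6 + ½·-12·6² = -300 cm; v ends -86 cm/s.
x(10) = -2 + Σ Δx = -328 cm.

-328 cm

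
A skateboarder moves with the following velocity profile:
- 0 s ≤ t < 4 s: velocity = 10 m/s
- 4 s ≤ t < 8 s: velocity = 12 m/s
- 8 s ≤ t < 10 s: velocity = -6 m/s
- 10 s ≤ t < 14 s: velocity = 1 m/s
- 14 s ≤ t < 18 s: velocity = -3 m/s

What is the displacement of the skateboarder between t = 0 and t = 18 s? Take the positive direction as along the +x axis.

68 m

Net displacement equals the area under the velocity-time graph (areas below the axis count negative).
0–4 s: 10 × 4 = 40 m
4–8 s: 12 × 4 = 48 m
8–10 s: -6 × 2 = -12 m
10–14 s: 1 × 4 = 4 m
14–18 s: -3 × 4 = -12 m
Net displacement = 68 m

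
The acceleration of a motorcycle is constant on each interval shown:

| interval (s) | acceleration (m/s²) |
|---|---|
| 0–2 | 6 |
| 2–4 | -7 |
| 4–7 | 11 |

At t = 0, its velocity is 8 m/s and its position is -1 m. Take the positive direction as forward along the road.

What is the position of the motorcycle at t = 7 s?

120.5 m

On each constant-a segment, Δv = aΔt and Δx = v₀Δt + ½aΔt²; chain segment to segment.
0–2 s: v starts 8 m/s; Δx = 8·2 + ½·6·2² = 28 m; v ends 20 m/s.
2–4 s: v starts 20 m/s; Δx = 20·2 + ½·-7·2² = 26 m; v ends 6 m/s.
4–7 s: v starts 6 m/s; Δx = 6·3 + ½·11·3² = 67.5 m; v ends 39 m/s.
x(7) = -1 + Σ Δx = 120.5 m.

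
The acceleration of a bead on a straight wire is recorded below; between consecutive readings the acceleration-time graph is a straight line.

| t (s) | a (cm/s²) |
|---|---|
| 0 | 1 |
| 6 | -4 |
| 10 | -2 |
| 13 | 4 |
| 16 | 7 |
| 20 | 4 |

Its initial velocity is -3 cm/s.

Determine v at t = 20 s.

17.5 cm/s

Δv equals the area under the a-t graph; then v = v₀ + Δv.
0–6 s: ½(1 + -4)(6) = -9 cm/s
6–10 s: ½(-4 + -2)(4) = -12 cm/s
10–13 s: ½(-2 + 4)(3) = 3 cm/s
13–16 s: ½(4 + 7)(3) = 16.5 cm/s
16–20 s: ½(7 + 4)(4) = 22 cm/s
Δv = 20.5 cm/s, so v(20) = -3 + (20.5) = 17.5 cm/s.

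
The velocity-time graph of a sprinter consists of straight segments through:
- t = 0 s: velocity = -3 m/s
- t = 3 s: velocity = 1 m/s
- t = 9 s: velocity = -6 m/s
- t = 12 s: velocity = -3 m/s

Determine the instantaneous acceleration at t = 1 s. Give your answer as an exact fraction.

4/3 m/s²

Acceleration is the slope of the v-t graph on 0–3 s: (1 − -3)/(3 − 0) = 4/3 m/s².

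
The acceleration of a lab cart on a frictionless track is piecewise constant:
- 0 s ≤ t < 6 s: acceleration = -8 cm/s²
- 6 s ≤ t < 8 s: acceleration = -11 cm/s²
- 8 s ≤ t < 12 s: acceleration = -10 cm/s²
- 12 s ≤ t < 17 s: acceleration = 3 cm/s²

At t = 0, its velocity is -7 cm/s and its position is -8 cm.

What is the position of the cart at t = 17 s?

-1261.5 cm

On each constant-a segment, Δv = aΔt and Δx = v₀Δt + ½aΔt²; chain segment to segment.
0–6 s: v starts -7 cm/s; Δx = -7·6 + ½·-8·6² = -186 cm; v ends -55 cm/s.
6–8 s: v starts -55 cm/s; Δx = -55·2 + ½·-11·2² = -132 cm; v ends -77 cm/s.
8–12 s: v starts -77 cm/s; Δx = -77·4 + ½·-10·4² = -388 cm; v ends -117 cm/s.
12–17 s: v starts -117 cm/s; Δx = -117·5 + ½·3·5² = -547.5 cm; v ends -102 cm/s.
x(17) = -8 + Σ Δx = -1261.5 cm.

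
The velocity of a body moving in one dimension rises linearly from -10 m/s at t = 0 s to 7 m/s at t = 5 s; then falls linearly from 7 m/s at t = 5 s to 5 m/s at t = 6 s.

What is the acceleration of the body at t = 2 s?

3.4 m/s²

Acceleration is the slope of the v-t graph on 0–5 s: (7 − -10)/(5 − 0) = 3.4 m/s².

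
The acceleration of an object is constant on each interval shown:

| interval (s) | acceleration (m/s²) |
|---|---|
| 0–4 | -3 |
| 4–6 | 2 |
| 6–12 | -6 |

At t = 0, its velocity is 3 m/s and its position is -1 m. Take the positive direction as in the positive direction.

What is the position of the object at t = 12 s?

-165 m

On each constant-a segment, Δv = aΔt and Δx = v₀Δt + ½aΔt²; chain segment to segment.
0–4 s: v starts 3 m/s; Δx = 3·4 + ½·-3·4² = -12 m; v ends -9 m/s.
4–6 s: v starts -9 m/s; Δx = -9·2 + ½·2·2² = -14 m; v ends -5 m/s.
6–12 s: v starts -5 m/s; Δx = -5·6 + ½·-6·6² = -138 m; v ends -41 m/s.
x(12) = -1 + Σ Δx = -165 m.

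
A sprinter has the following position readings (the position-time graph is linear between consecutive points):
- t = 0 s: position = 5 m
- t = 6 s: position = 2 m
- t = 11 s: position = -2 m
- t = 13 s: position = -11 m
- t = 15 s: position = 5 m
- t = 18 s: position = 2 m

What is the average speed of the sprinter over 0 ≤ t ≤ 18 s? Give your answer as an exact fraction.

Average speed = (total path length)/(elapsed time); on a piecewise-linear x-t graph the path length is Σ|Δx|.
0–6 s: |Δx| = |2 − 5| = 3 m
6–11 s: |Δx| = |-2 − 2| = 4 m
11–13 s: |Δx| = |-11 − -2| = 9 m
13–15 s: |Δx| = |5 − -11| = 16 m
15–18 s: |Δx| = |2 − 5| = 3 m
Total path = 35 m; average speed = 35/18 = 35/18 m/s.

35/18 m/s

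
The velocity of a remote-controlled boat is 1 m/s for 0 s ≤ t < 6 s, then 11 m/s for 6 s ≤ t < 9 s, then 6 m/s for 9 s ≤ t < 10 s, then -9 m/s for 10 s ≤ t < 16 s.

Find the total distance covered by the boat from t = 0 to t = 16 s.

99 m

Total distance travelled is ∫|v| dt — sum the magnitudes of each area piece.
0–6 s: |1| × 6 = 6 m
6–9 s: |11| × 3 = 33 m
9–10 s: |6| × 1 = 6 m
10–16 s: |-9| × 6 = 54 m
Total distance = 99 m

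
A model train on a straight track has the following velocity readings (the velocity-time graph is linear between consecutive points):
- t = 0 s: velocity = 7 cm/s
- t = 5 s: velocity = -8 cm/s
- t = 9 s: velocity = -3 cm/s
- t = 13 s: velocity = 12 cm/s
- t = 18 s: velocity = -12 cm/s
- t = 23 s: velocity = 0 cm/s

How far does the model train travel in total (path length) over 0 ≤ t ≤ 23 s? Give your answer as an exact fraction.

Total distance travelled is ∫|v| dt — sum the magnitudes of each area piece.
0–5 s: v = 0 at t = 7/3 s; triangle areas 49/6 + 32/3 = 113/6 cm
5–9 s: |½(-8 + -3)(4)| = 22 cm
9–13 s: v = 0 at t = 9.8 s; triangle areas 1.2 + 19.2 = 20.4 cm
13–18 s: v = 0 at t = 15.5 s; triangle areas 15 + 15 = 30 cm
18–23 s: |½(-12 + 0)(5)| = 30 cm
Total distance = 3637/30 cm

3637/30 cm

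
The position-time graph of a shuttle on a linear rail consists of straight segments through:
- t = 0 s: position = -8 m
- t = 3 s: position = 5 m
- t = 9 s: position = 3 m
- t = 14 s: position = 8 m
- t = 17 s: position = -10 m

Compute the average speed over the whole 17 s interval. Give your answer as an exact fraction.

38/17 m/s

Average speed = (total path length)/(elapsed time); on a piecewise-linear x-t graph the path length is Σ|Δx|.
0–3 s: |Δx| = |5 − -8| = 13 m
3–9 s: |Δx| = |3 − 5| = 2 m
9–14 s: |Δx| = |8 − 3| = 5 m
14–17 s: |Δx| = |-10 − 8| = 18 m
Total path = 38 m; average speed = 38/17 = 38/17 m/s.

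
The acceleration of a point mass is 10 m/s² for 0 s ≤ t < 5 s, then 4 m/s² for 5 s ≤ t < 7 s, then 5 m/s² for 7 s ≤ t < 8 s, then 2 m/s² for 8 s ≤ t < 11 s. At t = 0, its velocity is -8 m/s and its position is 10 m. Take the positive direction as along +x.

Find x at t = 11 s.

413.5 m

On each constant-a segment, Δv = aΔt and Δx = v₀Δt + ½aΔt²; chain segment to segment.
0–5 s: v starts -8 m/s; Δx = -8·5 + ½·10·5² = 85 m; v ends 42 m/s.
5–7 s: v starts 42 m/s; Δx = 42·2 + ½·4·2² = 92 m; v ends 50 m/s.
7–8 s: v starts 50 m/s; Δx = 50·1 + ½·5·1² = 52.5 m; v ends 55 m/s.
8–11 s: v starts 55 m/s; Δx = 55·3 + ½·2·3² = 174 m; v ends 61 m/s.
x(11) = 10 + Σ Δx = 413.5 m.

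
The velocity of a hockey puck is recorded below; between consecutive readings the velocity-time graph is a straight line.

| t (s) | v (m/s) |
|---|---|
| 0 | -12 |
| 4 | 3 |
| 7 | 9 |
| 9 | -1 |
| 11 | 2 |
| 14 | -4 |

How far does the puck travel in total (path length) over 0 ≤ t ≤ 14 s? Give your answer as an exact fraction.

799/15 m

Total distance travelled is ∫|v| dt — sum the magnitudes of each area piece.
0–4 s: v = 0 at t = 3.2 s; triangle areas 19.2 + 1.2 = 20.4 m
4–7 s: |½(3 + 9)(3)| = 18 m
7–9 s: v = 0 at t = 8.8 s; triangle areas 8.1 + 0.1 = 8.2 m
9–11 s: v = 0 at t = 29/3 s; triangle areas 1/3 + 4/3 = 5/3 m
11–14 s: v = 0 at t = 12 s; triangle areas 1 + 4 = 5 m
Total distance = 799/15 m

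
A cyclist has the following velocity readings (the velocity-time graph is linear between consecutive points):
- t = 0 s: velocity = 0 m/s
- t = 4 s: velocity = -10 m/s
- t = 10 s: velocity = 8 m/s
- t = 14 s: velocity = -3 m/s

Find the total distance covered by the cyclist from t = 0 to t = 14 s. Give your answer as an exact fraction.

Distance (not displacement) is the total path length: add the absolute areas under v-t.
0–4 s: |½(0 + -10)(4)| = 20 m
4–10 s: v = 0 at t = 22/3 s; triangle areas 50/3 + 32/3 = 82/3 m
10–14 s: v = 0 at t = 142/11 s; triangle areas 128/11 + 18/11 = 146/11 m
Total distance = 2000/33 m

2000/33 m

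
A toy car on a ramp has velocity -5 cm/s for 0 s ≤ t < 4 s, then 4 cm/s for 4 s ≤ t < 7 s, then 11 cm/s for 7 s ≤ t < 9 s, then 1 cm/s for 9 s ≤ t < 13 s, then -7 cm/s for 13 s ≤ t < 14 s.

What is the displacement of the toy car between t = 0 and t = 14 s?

Net displacement equals the area under the velocity-time graph (areas below the axis count negative).
0–4 s: -5 × 4 = -20 cm
4–7 s: 4 × 3 = 12 cm
7–9 s: 11 × 2 = 22 cm
9–13 s: 1 × 4 = 4 cm
13–14 s: -7 × 1 = -7 cm
Net displacement = 11 cm

11 cm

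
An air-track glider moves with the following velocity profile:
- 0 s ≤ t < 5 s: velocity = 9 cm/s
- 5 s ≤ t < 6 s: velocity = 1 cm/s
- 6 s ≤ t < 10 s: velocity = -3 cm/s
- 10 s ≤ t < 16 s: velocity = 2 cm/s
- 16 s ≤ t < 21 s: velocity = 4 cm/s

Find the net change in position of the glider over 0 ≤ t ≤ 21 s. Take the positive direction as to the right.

Displacement is the signed area under the v-t curve.
0–5 s: 9 × 5 = 45 cm
5–6 s: 1 × 1 = 1 cm
6–10 s: -3 × 4 = -12 cm
10–16 s: 2 × 6 = 12 cm
16–21 s: 4 × 5 = 20 cm
Net displacement = 66 cm

66 cm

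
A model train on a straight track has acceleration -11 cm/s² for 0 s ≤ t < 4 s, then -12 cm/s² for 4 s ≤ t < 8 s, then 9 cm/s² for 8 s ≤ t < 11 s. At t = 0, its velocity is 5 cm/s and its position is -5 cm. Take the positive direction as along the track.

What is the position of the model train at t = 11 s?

-545.5 cm

On each constant-a segment, Δv = aΔt and Δx = v₀Δt + ½aΔt²; chain segment to segment.
0–4 s: v starts 5 cm/s; Δx = 5·4 + ½·-11·4² = -68 cm; v ends -39 cm/s.
4–8 s: v starts -39 cm/s; Δx = -39·4 + ½·-12·4² = -252 cm; v ends -87 cm/s.
8–11 s: v starts -87 cm/s; Δx = -87·3 + ½·9·3² = -220.5 cm; v ends -60 cm/s.
x(11) = -5 + Σ Δx = -545.5 cm.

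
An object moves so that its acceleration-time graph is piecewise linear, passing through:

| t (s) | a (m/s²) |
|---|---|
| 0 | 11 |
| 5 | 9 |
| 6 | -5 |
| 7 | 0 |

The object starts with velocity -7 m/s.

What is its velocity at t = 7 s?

Δv equals the area under the a-t graph; then v = v₀ + Δv.
0–5 s: ½(11 + 9)(5) = 50 m/s
5–6 s: ½(9 + -5)(1) = 2 m/s
6–7 s: ½(-5 + 0)(1) = -2.5 m/s
Δv = 49.5 m/s, so v(7) = -7 + (49.5) = 42.5 m/s.

42.5 m/s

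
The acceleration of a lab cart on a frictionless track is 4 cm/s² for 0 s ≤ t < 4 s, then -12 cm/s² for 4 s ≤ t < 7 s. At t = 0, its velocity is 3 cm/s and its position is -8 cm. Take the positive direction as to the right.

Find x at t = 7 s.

39 cm

On each constant-a segment, Δv = aΔt and Δx = v₀Δt + ½aΔt²; chain segment to segment.
0–4 s: v starts 3 cm/s; Δx = 3·4 + ½·4·4² = 44 cm; v ends 19 cm/s.
4–7 s: v starts 19 cm/s; Δx = 19·3 + ½·-12·3² = 3 cm; v ends -17 cm/s.
x(7) = -8 + Σ Δx = 39 cm.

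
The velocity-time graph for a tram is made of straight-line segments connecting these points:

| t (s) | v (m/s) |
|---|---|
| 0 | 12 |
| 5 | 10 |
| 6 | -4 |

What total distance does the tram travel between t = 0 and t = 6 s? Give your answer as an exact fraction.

Distance (not displacement) is the total path length: add the absolute areas under v-t.
0–5 s: |½(12 + 10)(5)| = 55 m
5–6 s: v = 0 at t = 40/7 s; triangle areas 25/7 + 4/7 = 29/7 m
Total distance = 414/7 m

414/7 m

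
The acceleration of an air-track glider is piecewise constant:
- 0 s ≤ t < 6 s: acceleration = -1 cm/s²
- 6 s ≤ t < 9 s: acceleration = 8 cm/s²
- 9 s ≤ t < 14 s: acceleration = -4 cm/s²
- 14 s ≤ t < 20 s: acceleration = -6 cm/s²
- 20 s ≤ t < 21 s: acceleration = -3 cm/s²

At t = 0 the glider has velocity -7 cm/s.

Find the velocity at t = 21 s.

-48 cm/s

Δv equals the area under the a-t graph; then v = v₀ + Δv.
0–6 s: -1 × 6 = -6 cm/s
6–9 s: 8 × 3 = 24 cm/s
9–14 s: -4 × 5 = -20 cm/s
14–20 s: -6 × 6 = -36 cm/s
20–21 s: -3 × 1 = -3 cm/s
Δv = -41 cm/s, so v(21) = -7 + (-41) = -48 cm/s.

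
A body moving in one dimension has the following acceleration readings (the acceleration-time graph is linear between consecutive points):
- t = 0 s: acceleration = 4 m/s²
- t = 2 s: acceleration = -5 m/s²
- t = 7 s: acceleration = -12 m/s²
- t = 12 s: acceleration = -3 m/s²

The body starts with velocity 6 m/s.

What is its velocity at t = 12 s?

-75 m/s

Δv equals the area under the a-t graph; then v = v₀ + Δv.
0–2 s: ½(4 + -5)(2) = -1 m/s
2–7 s: ½(-5 + -12)(5) = -42.5 m/s
7–12 s: ½(-12 + -3)(5) = -37.5 m/s
Δv = -81 m/s, so v(12) = 6 + (-81) = -75 m/s.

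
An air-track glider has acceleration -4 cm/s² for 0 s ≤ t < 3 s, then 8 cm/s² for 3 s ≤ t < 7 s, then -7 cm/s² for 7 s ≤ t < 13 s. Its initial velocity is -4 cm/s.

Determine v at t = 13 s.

Δv equals the area under the a-t graph; then v = v₀ + Δv.
0–3 s: -4 × 3 = -12 cm/s
3–7 s: 8 × 4 = 32 cm/s
7–13 s: -7 × 6 = -42 cm/s
Δv = -22 cm/s, so v(13) = -4 + (-22) = -26 cm/s.

-26 cm/s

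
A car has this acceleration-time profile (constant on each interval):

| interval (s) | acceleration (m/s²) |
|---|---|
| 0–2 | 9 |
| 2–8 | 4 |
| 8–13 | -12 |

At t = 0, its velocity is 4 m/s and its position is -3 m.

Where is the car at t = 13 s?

307 m

On each constant-a segment, Δv = aΔt and Δx = v₀Δt + ½aΔt²; chain segment to segment.
0–2 s: v starts 4 m/s; Δx = 4·2 + ½·9·2² = 26 m; v ends 22 m/s.
2–8 s: v starts 22 m/s; Δx = 22·6 + ½·4·6² = 204 m; v ends 46 m/s.
8–13 s: v starts 46 m/s; Δx = 46·5 + ½·-12·5² = 80 m; v ends -14 m/s.
x(13) = -3 + Σ Δx = 307 m.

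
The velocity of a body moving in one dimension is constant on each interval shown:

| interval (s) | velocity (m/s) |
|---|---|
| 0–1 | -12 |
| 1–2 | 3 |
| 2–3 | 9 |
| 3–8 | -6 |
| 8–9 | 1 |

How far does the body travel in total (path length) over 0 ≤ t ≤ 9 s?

55 m

Total distance travelled is ∫|v| dt — sum the magnitudes of each area piece.
0–1 s: |-12| × 1 = 12 m
1–2 s: |3| × 1 = 3 m
2–3 s: |9| × 1 = 9 m
3–8 s: |-6| × 5 = 30 m
8–9 s: |1| × 1 = 1 m
Total distance = 55 m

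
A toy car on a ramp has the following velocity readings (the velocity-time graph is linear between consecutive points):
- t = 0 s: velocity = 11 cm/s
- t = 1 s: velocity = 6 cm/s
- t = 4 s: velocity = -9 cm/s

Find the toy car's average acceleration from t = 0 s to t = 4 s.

-5 cm/s²

Average acceleration = Δv/Δt = (-9 − 11)/(4 − 0) = -5 cm/s².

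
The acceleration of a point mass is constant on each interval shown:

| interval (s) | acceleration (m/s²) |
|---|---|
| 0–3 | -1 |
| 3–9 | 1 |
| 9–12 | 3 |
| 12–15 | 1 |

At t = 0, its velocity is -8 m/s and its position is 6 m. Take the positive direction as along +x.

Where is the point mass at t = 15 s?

On each constant-a segment, Δv = aΔt and Δx = v₀Δt + ½aΔt²; chain segment to segment.
0–3 s: v starts -8 m/s; Δx = -8·3 + ½·-1·3² = -28.5 m; v ends -11 m/s.
3–9 s: v starts -11 m/s; Δx = -11·6 + ½·1·6² = -48 m; v ends -5 m/s.
9–12 s: v starts -5 m/s; Δx = -5·3 + ½·3·3² = -1.5 m; v ends 4 m/s.
12–15 s: v starts 4 m/s; Δx = 4·3 + ½·1·3² = 16.5 m; v ends 7 m/s.
x(15) = 6 + Σ Δx = -55.5 m.

-55.5 m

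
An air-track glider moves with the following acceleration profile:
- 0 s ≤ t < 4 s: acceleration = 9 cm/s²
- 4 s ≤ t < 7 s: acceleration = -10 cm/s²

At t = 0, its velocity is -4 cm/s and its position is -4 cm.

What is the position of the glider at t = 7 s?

On each constant-a segment, Δv = aΔt and Δx = v₀Δt + ½aΔt²; chain segment to segment.
0–4 s: v starts -4 cm/s; Δx = -4·4 + ½·9·4² = 56 cm; v ends 32 cm/s.
4–7 s: v starts 32 cm/s; Δx = 32·3 + ½·-10·3² = 51 cm; v ends 2 cm/s.
x(7) = -4 + Σ Δx = 103 cm.

103 cm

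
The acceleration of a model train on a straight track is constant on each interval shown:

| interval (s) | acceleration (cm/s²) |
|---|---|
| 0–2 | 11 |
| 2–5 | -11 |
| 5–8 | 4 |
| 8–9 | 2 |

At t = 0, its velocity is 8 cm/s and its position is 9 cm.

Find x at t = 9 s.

106.5 cm

On each constant-a segment, Δv = aΔt and Δx = v₀Δt + ½aΔt²; chain segment to segment.
0–2 s: v starts 8 cm/s; Δx = 8·2 + ½·11·2² = 38 cm; v ends 30 cm/s.
2–5 s: v starts 30 cm/s; Δx = 30·3 + ½·-11·3² = 40.5 cm; v ends -3 cm/s.
5–8 s: v starts -3 cm/s; Δx = -3·3 + ½·4·3² = 9 cm; v ends 9 cm/s.
8–9 s: v starts 9 cm/s; Δx = 9·1 + ½·2·1² = 10 cm; v ends 11 cm/s.
x(9) = 9 + Σ Δx = 106.5 cm.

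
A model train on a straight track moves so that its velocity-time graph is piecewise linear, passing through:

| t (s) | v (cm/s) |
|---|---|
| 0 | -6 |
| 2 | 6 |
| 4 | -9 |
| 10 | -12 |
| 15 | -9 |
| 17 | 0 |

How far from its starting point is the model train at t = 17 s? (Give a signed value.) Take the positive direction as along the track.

-127.5 cm

Net displacement equals the area under the velocity-time graph (areas below the axis count negative).
0–2 s: ½(-6 + 6)(2) = 0 cm
2–4 s: ½(6 + -9)(2) = -3 cm
4–10 s: ½(-9 + -12)(6) = -63 cm
10–15 s: ½(-12 + -9)(5) = -52.5 cm
15–17 s: ½(-9 + 0)(2) = -9 cm
Net displacement = -127.5 cm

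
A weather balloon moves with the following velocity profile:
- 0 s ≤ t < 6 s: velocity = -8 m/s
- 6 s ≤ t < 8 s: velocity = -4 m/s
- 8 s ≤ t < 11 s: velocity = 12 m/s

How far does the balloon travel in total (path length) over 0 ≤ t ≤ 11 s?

92 m

Distance (not displacement) is the total path length: add the absolute areas under v-t.
0–6 s: |-8| × 6 = 48 m
6–8 s: |-4| × 2 = 8 m
8–11 s: |12| × 3 = 36 m
Total distance = 92 m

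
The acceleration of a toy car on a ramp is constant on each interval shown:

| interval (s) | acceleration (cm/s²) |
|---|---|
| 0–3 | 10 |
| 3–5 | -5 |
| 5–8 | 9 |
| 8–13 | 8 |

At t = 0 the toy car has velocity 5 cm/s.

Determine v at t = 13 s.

92 cm/s

Δv equals the area under the a-t graph; then v = v₀ + Δv.
0–3 s: 10 × 3 = 30 cm/s
3–5 s: -5 × 2 = -10 cm/s
5–8 s: 9 × 3 = 27 cm/s
8–13 s: 8 × 5 = 40 cm/s
Δv = 87 cm/s, so v(13) = 5 + (87) = 92 cm/s.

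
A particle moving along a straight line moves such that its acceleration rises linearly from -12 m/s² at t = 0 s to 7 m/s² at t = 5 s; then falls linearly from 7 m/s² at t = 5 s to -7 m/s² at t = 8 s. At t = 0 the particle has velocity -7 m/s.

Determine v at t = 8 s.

Δv equals the area under the a-t graph; then v = v₀ + Δv.
0–5 s: ½(-12 + 7)(5) = -12.5 m/s
5–8 s: ½(7 + -7)(3) = 0 m/s
Δv = -12.5 m/s, so v(8) = -7 + (-12.5) = -19.5 m/s.

-19.5 m/s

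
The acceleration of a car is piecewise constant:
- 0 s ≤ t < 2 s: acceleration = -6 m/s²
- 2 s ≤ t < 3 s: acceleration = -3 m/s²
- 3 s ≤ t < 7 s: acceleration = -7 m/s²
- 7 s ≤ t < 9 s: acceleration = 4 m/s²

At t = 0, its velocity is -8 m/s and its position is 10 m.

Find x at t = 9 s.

On each constant-a segment, Δv = aΔt and Δx = v₀Δt + ½aΔt²; chain segment to segment.
0–2 s: v starts -8 m/s; Δx = -8·2 + ½·-6·2² = -28 m; v ends -20 m/s.
2–3 s: v starts -20 m/s; Δx = -20·1 + ½·-3·1² = -21.5 m; v ends -23 m/s.
3–7 s: v starts -23 m/s; Δx = -23·4 + ½·-7·4² = -148 m; v ends -51 m/s.
7–9 s: v starts -51 m/s; Δx = -51·2 + ½·4·2² = -94 m; v ends -43 m/s.
x(9) = 10 + Σ Δx = -281.5 m.

-281.5 m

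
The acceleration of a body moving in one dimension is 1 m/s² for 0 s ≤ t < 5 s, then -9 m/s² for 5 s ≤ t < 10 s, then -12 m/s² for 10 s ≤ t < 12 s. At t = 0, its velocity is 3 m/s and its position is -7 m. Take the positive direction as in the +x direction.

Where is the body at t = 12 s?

On each constant-a segment, Δv = aΔt and Δx = v₀Δt + ½aΔt²; chain segment to segment.
0–5 s: v starts 3 m/s; Δx = 3·5 + ½·1·5² = 27.5 m; v ends 8 m/s.
5–10 s: v starts 8 m/s; Δx = 8·5 + ½·-9·5² = -72.5 m; v ends -37 m/s.
10–12 s: v starts -37 m/s; Δx = -37·2 + ½·-12·2² = -98 m; v ends -61 m/s.
x(12) = -7 + Σ Δx = -150 m.

-150 m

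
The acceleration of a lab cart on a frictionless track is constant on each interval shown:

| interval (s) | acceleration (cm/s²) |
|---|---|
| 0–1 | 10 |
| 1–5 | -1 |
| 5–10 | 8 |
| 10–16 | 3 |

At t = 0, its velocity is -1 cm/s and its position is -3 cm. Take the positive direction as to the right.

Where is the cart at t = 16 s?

On each constant-a segment, Δv = aΔt and Δx = v₀Δt + ½aΔt²; chain segment to segment.
0–1 s: v starts -1 cm/s; Δx = -1·1 + ½·10·1² = 4 cm; v ends 9 cm/s.
1–5 s: v starts 9 cm/s; Δx = 9·4 + ½·-1·4² = 28 cm; v ends 5 cm/s.
5–10 s: v starts 5 cm/s; Δx = 5·5 + ½·8·5² = 125 cm; v ends 45 cm/s.
10–16 s: v starts 45 cm/s; Δx = 45·6 + ½·3·6² = 324 cm; v ends 63 cm/s.
x(16) = -3 + Σ Δx = 478 cm.

478 cm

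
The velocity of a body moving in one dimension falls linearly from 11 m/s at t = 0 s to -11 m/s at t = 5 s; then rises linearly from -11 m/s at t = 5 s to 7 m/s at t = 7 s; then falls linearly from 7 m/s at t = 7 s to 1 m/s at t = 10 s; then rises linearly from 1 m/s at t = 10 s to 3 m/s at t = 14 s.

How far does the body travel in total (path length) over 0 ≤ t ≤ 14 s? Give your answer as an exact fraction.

1025/18 m

Distance (not displacement) is the total path length: add the absolute areas under v-t.
0–5 s: v = 0 at t = 2.5 s; triangle areas 13.75 + 13.75 = 27.5 m
5–7 s: v = 0 at t = 56/9 s; triangle areas 121/18 + 49/18 = 85/9 m
7–10 s: |½(7 + 1)(3)| = 12 m
10–14 s: |½(1 + 3)(4)| = 8 m
Total distance = 1025/18 m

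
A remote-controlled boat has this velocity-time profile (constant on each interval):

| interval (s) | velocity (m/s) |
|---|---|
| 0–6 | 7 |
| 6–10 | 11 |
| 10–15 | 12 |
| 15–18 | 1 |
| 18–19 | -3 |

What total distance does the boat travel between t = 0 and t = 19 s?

152 m

Total distance travelled is ∫|v| dt — sum the magnitudes of each area piece.
0–6 s: |7| × 6 = 42 m
6–10 s: |11| × 4 = 44 m
10–15 s: |12| × 5 = 60 m
15–18 s: |1| × 3 = 3 m
18–19 s: |-3| × 1 = 3 m
Total distance = 152 m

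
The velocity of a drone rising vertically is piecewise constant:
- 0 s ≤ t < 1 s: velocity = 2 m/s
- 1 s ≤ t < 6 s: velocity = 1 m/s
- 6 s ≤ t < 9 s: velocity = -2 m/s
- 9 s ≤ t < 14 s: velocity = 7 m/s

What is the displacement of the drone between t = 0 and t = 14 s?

Net displacement equals the area under the velocity-time graph (areas below the axis count negative).
0–1 s: 2 × 1 = 2 m
1–6 s: 1 × 5 = 5 m
6–9 s: -2 × 3 = -6 m
9–14 s: 7 × 5 = 35 m
Net displacement = 36 m

36 m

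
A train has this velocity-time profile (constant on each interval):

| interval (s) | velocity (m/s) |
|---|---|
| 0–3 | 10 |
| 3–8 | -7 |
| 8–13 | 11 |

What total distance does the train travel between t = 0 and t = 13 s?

120 m

Total distance travelled is ∫|v| dt — sum the magnitudes of each area piece.
0–3 s: |10| × 3 = 30 m
3–8 s: |-7| × 5 = 35 m
8–13 s: |11| × 5 = 55 m
Total distance = 120 m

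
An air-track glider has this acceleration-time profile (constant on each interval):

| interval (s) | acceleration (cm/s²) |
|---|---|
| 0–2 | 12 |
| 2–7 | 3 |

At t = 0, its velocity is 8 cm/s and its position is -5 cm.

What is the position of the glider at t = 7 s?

232.5 cm

On each constant-a segment, Δv = aΔt and Δx = v₀Δt + ½aΔt²; chain segment to segment.
0–2 s: v starts 8 cm/s; Δx = 8·2 + ½·12·2² = 40 cm; v ends 32 cm/s.
2–7 s: v starts 32 cm/s; Δx = 32·5 + ½·3·5² = 197.5 cm; v ends 47 cm/s.
x(7) = -5 + Σ Δx = 232.5 cm.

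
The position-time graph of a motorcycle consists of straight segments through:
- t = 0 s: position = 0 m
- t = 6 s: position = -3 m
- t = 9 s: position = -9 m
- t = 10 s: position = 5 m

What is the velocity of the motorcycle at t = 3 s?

Velocity is the slope of the x-t graph on 0–6 s: (-3 − 0)/(6 − 0) = -0.5 m/s.

-0.5 m/s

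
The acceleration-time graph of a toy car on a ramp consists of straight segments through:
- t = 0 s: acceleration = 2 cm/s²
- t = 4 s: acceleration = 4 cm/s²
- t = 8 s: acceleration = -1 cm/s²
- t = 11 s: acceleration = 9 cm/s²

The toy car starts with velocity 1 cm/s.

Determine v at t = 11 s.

31 cm/s

Δv equals the area under the a-t graph; then v = v₀ + Δv.
0–4 s: ½(2 + 4)(4) = 12 cm/s
4–8 s: ½(4 + -1)(4) = 6 cm/s
8–11 s: ½(-1 + 9)(3) = 12 cm/s
Δv = 30 cm/s, so v(11) = 1 + (30) = 31 cm/s.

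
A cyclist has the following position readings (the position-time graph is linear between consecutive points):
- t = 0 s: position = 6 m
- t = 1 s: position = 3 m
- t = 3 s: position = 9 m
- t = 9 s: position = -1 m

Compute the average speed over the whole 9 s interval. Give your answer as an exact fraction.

Average speed = (total path length)/(elapsed time); on a piecewise-linear x-t graph the path length is Σ|Δx|.
0–1 s: |Δx| = |3 − 6| = 3 m
1–3 s: |Δx| = |9 − 3| = 6 m
3–9 s: |Δx| = |-1 − 9| = 10 m
Total path = 19 m; average speed = 19/9 = 19/9 m/s.

19/9 m/s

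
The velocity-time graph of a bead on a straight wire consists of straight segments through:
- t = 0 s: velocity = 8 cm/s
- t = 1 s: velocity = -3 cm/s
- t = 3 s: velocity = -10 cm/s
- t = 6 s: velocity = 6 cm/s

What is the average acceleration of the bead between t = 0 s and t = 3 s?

Average acceleration = Δv/Δt = (-10 − 8)/(3 − 0) = -6 cm/s².

-6 cm/s²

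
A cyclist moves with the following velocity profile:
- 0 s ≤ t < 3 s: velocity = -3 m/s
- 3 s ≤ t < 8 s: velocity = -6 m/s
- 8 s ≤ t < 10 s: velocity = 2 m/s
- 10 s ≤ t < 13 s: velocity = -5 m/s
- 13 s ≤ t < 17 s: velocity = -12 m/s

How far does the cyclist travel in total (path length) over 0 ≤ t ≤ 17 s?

Total distance travelled is ∫|v| dt — sum the magnitudes of each area piece.
0–3 s: |-3| × 3 = 9 m
3–8 s: |-6| × 5 = 30 m
8–10 s: |2| × 2 = 4 m
10–13 s: |-5| × 3 = 15 m
13–17 s: |-12| × 4 = 48 m
Total distance = 106 m

106 m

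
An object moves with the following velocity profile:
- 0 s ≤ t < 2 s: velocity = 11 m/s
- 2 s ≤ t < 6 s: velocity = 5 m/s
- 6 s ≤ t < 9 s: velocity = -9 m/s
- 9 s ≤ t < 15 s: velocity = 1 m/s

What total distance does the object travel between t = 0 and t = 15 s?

75 m

Total distance travelled is ∫|v| dt — sum the magnitudes of each area piece.
0–2 s: |11| × 2 = 22 m
2–6 s: |5| × 4 = 20 m
6–9 s: |-9| × 3 = 27 m
9–15 s: |1| × 6 = 6 m
Total distance = 75 m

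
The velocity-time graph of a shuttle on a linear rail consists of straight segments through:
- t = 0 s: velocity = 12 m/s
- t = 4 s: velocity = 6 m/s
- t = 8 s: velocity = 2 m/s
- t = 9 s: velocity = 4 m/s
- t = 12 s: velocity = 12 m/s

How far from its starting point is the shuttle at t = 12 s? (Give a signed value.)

Net displacement equals the area under the velocity-time graph (areas below the axis count negative).
0–4 s: ½(12 + 6)(4) = 36 m
4–8 s: ½(6 + 2)(4) = 16 m
8–9 s: ½(2 + 4)(1) = 3 m
9–12 s: ½(4 + 12)(3) = 24 m
Net displacement = 79 m

79 m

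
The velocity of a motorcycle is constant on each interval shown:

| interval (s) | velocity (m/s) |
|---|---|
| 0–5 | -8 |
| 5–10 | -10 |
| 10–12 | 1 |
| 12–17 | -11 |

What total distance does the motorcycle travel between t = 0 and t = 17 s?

Distance (not displacement) is the total path length: add the absolute areas under v-t.
0–5 s: |-8| × 5 = 40 m
5–10 s: |-10| × 5 = 50 m
10–12 s: |1| × 2 = 2 m
12–17 s: |-11| × 5 = 55 m
Total distance = 147 m

147 m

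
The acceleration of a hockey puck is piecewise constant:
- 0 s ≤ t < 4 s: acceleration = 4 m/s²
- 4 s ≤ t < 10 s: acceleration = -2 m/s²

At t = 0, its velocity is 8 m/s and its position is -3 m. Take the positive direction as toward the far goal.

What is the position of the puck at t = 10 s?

169 m

On each constant-a segment, Δv = aΔt and Δx = v₀Δt + ½aΔt²; chain segment to segment.
0–4 s: v starts 8 m/s; Δx = 8·4 + ½·4·4² = 64 m; v ends 24 m/s.
4–10 s: v starts 24 m/s; Δx = 24·6 + ½·-2·6² = 108 m; v ends 12 m/s.
x(10) = -3 + Σ Δx = 169 m.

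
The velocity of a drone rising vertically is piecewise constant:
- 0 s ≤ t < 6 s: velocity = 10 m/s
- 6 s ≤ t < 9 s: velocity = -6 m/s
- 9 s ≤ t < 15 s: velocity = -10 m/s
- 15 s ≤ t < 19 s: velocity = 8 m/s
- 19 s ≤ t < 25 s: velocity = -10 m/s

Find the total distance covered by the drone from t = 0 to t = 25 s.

Total distance travelled is ∫|v| dt — sum the magnitudes of each area piece.
0–6 s: |10| × 6 = 60 m
6–9 s: |-6| × 3 = 18 m
9–15 s: |-10| × 6 = 60 m
15–19 s: |8| × 4 = 32 m
19–25 s: |-10| × 6 = 60 m
Total distance = 230 m

230 m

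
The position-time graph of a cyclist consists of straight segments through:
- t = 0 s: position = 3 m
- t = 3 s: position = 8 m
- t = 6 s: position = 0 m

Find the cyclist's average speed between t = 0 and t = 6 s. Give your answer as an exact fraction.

13/6 m/s

Average speed = (total path length)/(elapsed time); on a piecewise-linear x-t graph the path length is Σ|Δx|.
0–3 s: |Δx| = |8 − 3| = 5 m
3–6 s: |Δx| = |0 − 8| = 8 m
Total path = 13 m; average speed = 13/6 = 13/6 m/s.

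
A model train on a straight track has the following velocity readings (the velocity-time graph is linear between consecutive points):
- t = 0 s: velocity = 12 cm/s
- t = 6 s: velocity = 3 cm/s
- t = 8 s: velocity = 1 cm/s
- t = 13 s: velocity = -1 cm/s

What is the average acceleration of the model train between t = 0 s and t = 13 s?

-1 cm/s²

Average acceleration = Δv/Δt = (-1 − 12)/(13 − 0) = -1 cm/s².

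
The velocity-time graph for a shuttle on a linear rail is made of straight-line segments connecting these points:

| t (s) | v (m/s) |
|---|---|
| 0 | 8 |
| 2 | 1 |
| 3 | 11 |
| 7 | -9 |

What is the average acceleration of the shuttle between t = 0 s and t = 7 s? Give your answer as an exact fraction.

Average acceleration = Δv/Δt = (-9 − 8)/(7 − 0) = -17/7 m/s².

-17/7 m/s²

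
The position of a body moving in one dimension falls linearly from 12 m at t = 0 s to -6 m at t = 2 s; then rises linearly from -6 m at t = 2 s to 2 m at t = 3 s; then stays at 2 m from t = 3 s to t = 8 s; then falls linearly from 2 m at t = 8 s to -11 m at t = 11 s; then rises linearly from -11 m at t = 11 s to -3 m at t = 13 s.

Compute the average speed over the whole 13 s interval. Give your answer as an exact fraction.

Average speed = (total path length)/(elapsed time); on a piecewise-linear x-t graph the path length is Σ|Δx|.
0–2 s: |Δx| = |-6 − 12| = 18 m
2–3 s: |Δx| = |2 − -6| = 8 m
3–8 s: |Δx| = |2 − 2| = 0 m
8–11 s: |Δx| = |-11 − 2| = 13 m
11–13 s: |Δx| = |-3 − -11| = 8 m
Total path = 47 m; average speed = 47/13 = 47/13 m/s.

47/13 m/s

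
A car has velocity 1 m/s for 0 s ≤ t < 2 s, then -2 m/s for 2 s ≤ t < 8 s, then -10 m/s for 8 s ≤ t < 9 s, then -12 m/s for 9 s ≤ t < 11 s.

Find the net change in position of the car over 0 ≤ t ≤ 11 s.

Net displacement equals the area under the velocity-time graph (areas below the axis count negative).
0–2 s: 1 × 2 = 2 m
2–8 s: -2 × 6 = -12 m
8–9 s: -10 × 1 = -10 m
9–11 s: -12 × 2 = -24 m
Net displacement = -44 m

-44 m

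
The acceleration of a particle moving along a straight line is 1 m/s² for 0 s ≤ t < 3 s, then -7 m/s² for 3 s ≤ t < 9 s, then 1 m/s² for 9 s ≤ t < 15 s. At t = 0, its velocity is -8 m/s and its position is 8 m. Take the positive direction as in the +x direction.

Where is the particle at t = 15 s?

On each constant-a segment, Δv = aΔt and Δx = v₀Δt + ½aΔt²; chain segment to segment.
0–3 s: v starts -8 m/s; Δx = -8·3 + ½·1·3² = -19.5 m; v ends -5 m/s.
3–9 s: v starts -5 m/s; Δx = -5·6 + ½·-7·6² = -156 m; v ends -47 m/s.
9–15 s: v starts -47 m/s; Δx = -47·6 + ½·1·6² = -264 m; v ends -41 m/s.
x(15) = 8 + Σ Δx = -431.5 m.

-431.5 m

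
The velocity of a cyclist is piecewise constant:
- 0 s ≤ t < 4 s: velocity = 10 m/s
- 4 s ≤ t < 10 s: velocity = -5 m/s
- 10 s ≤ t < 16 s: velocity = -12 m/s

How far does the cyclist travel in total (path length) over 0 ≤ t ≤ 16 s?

142 m

Total distance travelled is ∫|v| dt — sum the magnitudes of each area piece.
0–4 s: |10| × 4 = 40 m
4–10 s: |-5| × 6 = 30 m
10–16 s: |-12| × 6 = 72 m
Total distance = 142 m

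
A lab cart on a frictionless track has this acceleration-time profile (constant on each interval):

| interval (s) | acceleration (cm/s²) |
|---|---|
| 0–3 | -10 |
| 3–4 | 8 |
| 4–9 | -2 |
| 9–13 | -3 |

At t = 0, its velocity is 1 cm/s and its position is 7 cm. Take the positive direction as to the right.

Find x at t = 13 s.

On each constant-a segment, Δv = aΔt and Δx = v₀Δt + ½aΔt²; chain segment to segment.
0–3 s: v starts 1 cm/s; Δx = 1·3 + ½·-10·3² = -42 cm; v ends -29 cm/s.
3–4 s: v starts -29 cm/s; Δx = -29·1 + ½·8·1² = -25 cm; v ends -21 cm/s.
4–9 s: v starts -21 cm/s; Δx = -21·5 + ½·-2·5² = -130 cm; v ends -31 cm/s.
9–13 s: v starts -31 cm/s; Δx = -31·4 + ½·-3·4² = -148 cm; v ends -43 cm/s.
x(13) = 7 + Σ Δx = -338 cm.

-338 cm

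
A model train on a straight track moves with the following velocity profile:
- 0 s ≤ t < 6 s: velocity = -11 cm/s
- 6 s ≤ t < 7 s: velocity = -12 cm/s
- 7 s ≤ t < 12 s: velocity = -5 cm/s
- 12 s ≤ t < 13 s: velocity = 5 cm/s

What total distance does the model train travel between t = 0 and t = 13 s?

108 cm

Total distance travelled is ∫|v| dt — sum the magnitudes of each area piece.
0–6 s: |-11| × 6 = 66 cm
6–7 s: |-12| × 1 = 12 cm
7–12 s: |-5| × 5 = 25 cm
12–13 s: |5| × 1 = 5 cm
Total distance = 108 cm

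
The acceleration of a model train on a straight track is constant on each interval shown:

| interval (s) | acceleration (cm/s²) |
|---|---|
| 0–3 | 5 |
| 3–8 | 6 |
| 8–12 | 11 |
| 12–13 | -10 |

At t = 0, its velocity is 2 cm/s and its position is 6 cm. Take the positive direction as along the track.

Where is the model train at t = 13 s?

556.5 cm

On each constant-a segment, Δv = aΔt and Δx = v₀Δt + ½aΔt²; chain segment to segment.
0–3 s: v starts 2 cm/s; Δx = 2·3 + ½·5·3² = 28.5 cm; v ends 17 cm/s.
3–8 s: v starts 17 cm/s; Δx = 17·5 + ½·6·5² = 160 cm; v ends 47 cm/s.
8–12 s: v starts 47 cm/s; Δx = 47·4 + ½·11·4² = 276 cm; v ends 91 cm/s.
12–13 s: v starts 91 cm/s; Δx = 91·1 + ½·-10·1² = 86 cm; v ends 81 cm/s.
x(13) = 6 + Σ Δx = 556.5 cm.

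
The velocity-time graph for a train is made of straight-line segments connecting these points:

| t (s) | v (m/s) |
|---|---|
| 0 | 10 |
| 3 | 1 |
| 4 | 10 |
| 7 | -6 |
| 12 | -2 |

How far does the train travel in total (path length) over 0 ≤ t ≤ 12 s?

54.75 m

Distance (not displacement) is the total path length: add the absolute areas under v-t.
0–3 s: |½(10 + 1)(3)| = 16.5 m
3–4 s: |½(1 + 10)(1)| = 5.5 m
4–7 s: v = 0 at t = 5.875 s; triangle areas 9.375 + 3.375 = 12.75 m
7–12 s: |½(-6 + -2)(5)| = 20 m
Total distance = 54.75 m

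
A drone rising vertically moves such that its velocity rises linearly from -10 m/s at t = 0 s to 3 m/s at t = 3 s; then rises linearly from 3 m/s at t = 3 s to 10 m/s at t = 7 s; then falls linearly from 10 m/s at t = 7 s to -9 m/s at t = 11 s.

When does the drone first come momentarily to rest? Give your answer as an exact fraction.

v changes sign on 0–3 s (from -10 to 3); the graph is linear there, so v = 0 at t = 0 + (10)·(3 − 0)/(3 − -10) = 30/13 s.

t = 30/13 s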